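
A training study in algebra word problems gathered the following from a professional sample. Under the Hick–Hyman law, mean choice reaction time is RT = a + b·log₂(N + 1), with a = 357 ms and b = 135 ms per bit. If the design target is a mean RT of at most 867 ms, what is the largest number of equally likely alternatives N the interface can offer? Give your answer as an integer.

Set 357 + 135·log₂(N + 1) ≤ 867.
log₂(N + 1) ≤ (867 − 357) / 135 = 3.7778.
N + 1 ≤ 2^3.7778 = 13.7161.
N ≤ 12.7161, so the largest integer N is 12.

12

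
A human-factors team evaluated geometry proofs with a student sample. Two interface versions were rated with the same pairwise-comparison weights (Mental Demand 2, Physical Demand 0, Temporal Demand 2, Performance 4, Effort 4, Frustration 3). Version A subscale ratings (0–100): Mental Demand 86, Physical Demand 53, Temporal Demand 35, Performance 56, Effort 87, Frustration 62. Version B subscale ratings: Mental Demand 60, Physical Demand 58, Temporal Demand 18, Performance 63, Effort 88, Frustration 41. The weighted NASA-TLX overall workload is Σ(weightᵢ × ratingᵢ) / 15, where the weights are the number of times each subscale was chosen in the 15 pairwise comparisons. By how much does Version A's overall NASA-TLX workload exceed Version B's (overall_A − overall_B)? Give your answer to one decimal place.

7.8

Version A weighted sum = 2·86 + 0·53 + 2·35 + 4·56 + 4·87 + 3·62 = 172 + 0 + 70 + 224 + 348 + 186 = 1000; overall_A = 1000/15 = 66.6667.
Version B weighted sum = 2·60 + 0·58 + 2·18 + 4·63 + 4·88 + 3·41 = 120 + 0 + 36 + 252 + 352 + 123 = 883; overall_B = 883/15 = 58.8667.
Difference = 66.6667 − 58.8667 = 7.8000 ≈ 7.8.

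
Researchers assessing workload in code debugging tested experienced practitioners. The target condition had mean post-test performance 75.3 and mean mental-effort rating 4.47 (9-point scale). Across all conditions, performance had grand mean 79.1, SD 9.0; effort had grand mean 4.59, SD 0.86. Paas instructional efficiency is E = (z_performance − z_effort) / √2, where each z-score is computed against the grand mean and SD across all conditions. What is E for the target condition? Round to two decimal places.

-0.20

z_performance = (75.3 − 79.1) / 9.0 = -3.8000 / 9.0 = -0.4222.
z_effort = (4.47 − 4.59) / 0.86 = -0.1200 / 0.86 = -0.1395.
z_P − z_E = -0.4222 − (-0.1395) = -0.2827.
E = -0.2827 / √2 = -0.2827 / 1.41421 = -0.1999 ≈ -0.20.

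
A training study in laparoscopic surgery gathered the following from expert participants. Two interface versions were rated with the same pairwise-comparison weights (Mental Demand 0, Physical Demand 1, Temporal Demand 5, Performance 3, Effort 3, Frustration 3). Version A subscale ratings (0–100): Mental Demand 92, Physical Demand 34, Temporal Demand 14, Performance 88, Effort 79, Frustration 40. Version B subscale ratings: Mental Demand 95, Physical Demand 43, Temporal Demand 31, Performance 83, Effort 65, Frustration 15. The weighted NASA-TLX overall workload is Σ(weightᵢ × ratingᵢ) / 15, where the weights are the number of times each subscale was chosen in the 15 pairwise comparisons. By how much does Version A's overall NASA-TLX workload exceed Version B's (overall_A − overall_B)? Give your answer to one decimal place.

Version A weighted sum = 0·92 + 1·34 + 5·14 + 3·88 + 3·79 + 3·40 = 0 + 34 + 70 + 264 + 237 + 120 = 725; overall_A = 725/15 = 48.3333.
Version B weighted sum = 0·95 + 1·43 + 5·31 + 3·83 + 3·65 + 3·15 = 0 + 43 + 155 + 249 + 195 + 45 = 687; overall_B = 687/15 = 45.8000.
Difference = 48.3333 − 45.8000 = 2.5333 ≈ 2.5.

2.5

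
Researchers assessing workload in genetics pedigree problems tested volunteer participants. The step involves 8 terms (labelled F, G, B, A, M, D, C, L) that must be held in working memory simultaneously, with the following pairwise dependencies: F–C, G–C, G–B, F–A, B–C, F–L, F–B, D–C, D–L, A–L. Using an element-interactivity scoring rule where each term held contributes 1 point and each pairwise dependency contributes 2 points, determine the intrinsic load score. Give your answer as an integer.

Count of terms held simultaneously: 8.
Count of pairwise dependencies listed: 10.
Element contribution: 8 × 1 = 8.
Interaction contribution: 10 × 2 = 20.
Intrinsic load = 8 + 20 = 28.

28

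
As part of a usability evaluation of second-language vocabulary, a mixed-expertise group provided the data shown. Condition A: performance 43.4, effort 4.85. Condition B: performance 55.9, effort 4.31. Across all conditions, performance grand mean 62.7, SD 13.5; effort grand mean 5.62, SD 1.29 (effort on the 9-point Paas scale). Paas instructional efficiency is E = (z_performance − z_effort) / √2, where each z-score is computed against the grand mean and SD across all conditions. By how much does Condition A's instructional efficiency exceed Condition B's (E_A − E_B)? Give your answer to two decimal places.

Condition A: z_P = (43.4 − 62.7)/13.5 = -1.4296; z_E = (4.85 − 5.62)/1.29 = -0.5969; E_A = (-1.4296 − (-0.5969))/√2 = -0.5888.
Condition B: z_P = (55.9 − 62.7)/13.5 = -0.5037; z_E = (4.31 − 5.62)/1.29 = -1.0155; E_B = (-0.5037 − (-1.0155))/√2 = 0.3619.
E_A − E_B = -0.5888 − 0.3619 = -0.9507 ≈ -0.95.

-0.95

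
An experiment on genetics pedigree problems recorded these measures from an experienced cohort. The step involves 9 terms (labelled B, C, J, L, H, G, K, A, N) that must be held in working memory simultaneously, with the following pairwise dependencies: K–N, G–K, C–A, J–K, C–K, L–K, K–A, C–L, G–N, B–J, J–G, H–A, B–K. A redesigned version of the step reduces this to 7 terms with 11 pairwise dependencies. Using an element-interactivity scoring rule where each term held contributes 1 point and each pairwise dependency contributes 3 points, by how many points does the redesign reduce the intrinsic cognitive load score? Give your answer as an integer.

8

Original: 9 × 1 + 13 × 3 = 9 + 39 = 48.
Redesigned: 7 × 1 + 11 × 3 = 7 + 33 = 40.
Reduction = 48 − 40 = 8.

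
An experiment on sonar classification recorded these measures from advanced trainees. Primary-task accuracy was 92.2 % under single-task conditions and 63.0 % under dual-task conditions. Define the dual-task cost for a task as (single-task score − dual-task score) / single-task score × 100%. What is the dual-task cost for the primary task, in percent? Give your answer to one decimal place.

Cost = (92.2 − 63.0) / 92.2 × 100%
     = 29.2000 / 92.2 × 100% = 31.6703%.
≈ 31.7%.

31.7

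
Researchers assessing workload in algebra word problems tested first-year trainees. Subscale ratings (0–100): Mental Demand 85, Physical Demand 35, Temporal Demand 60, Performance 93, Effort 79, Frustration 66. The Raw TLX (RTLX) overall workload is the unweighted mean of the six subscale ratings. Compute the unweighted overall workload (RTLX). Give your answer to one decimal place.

Sum of ratings = 85 + 35 + 60 + 93 + 79 + 66 = 418.
RTLX = 418 / 6 = 69.6667 ≈ 69.7.

69.7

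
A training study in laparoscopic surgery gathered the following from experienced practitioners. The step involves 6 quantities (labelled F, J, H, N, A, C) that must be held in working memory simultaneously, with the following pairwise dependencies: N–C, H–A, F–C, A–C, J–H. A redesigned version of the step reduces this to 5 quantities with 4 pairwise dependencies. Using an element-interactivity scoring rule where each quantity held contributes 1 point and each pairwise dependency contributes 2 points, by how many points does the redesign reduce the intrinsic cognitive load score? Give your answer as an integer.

Original: 6 × 1 + 5 × 2 = 6 + 10 = 16.
Redesigned: 5 × 1 + 4 × 2 = 5 + 8 = 13.
Reduction = 16 − 13 = 3.

3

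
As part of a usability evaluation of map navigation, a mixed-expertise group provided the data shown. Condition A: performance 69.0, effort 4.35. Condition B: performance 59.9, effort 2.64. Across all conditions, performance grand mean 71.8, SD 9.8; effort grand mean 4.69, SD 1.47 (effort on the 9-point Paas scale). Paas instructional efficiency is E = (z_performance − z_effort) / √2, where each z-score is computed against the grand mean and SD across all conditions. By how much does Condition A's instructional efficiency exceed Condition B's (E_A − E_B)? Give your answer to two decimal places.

-0.17

Condition A: z_P = (69.0 − 71.8)/9.8 = -0.2857; z_E = (4.35 − 4.69)/1.47 = -0.2313; E_A = (-0.2857 − (-0.2313))/√2 = -0.0385.
Condition B: z_P = (59.9 − 71.8)/9.8 = -1.2143; z_E = (2.64 − 4.69)/1.47 = -1.3946; E_B = (-1.2143 − (-1.3946))/√2 = 0.1275.
E_A − E_B = -0.0385 − 0.1275 = -0.1660 ≈ -0.17.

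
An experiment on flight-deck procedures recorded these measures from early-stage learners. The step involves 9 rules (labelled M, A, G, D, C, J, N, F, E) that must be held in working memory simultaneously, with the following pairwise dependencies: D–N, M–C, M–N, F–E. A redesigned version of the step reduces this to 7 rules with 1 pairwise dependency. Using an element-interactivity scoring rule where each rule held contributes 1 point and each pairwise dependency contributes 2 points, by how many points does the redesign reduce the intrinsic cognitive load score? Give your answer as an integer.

8

Original: 9 × 1 + 4 × 2 = 9 + 8 = 17.
Redesigned: 7 × 1 + 1 × 2 = 7 + 2 = 9.
Reduction = 17 − 9 = 8.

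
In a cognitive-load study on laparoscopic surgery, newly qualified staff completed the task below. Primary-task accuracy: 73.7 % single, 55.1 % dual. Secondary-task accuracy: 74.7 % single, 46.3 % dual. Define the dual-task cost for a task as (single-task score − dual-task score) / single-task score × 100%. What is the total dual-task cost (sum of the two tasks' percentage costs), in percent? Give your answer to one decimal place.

Primary cost = (73.7 − 55.1) / 73.7 × 100% = 25.2374%.
Secondary cost = (74.7 − 46.3) / 74.7 × 100% = 38.0187%.
Total = 25.2374% + 38.0187% = 63.2561% ≈ 63.3%.

63.3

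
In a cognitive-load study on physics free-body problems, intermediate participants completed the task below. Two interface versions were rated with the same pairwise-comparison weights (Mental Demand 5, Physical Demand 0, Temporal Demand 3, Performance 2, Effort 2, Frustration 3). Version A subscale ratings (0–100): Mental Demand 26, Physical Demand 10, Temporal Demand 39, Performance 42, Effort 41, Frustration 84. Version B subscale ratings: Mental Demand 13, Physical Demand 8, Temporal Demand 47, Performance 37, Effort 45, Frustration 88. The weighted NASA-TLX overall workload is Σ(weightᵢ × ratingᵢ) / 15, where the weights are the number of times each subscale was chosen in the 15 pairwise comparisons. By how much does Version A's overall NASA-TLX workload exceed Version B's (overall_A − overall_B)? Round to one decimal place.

Version A weighted sum = 5·26 + 0·10 + 3·39 + 2·42 + 2·41 + 3·84 = 130 + 0 + 117 + 84 + 82 + 252 = 665; overall_A = 665/15 = 44.3333.
Version B weighted sum = 5·13 + 0·8 + 3·47 + 2·37 + 2·45 + 3·88 = 65 + 0 + 141 + 74 + 90 + 264 = 634; overall_B = 634/15 = 42.2667.
Difference = 44.3333 − 42.2667 = 2.0666 ≈ 2.1.

2.1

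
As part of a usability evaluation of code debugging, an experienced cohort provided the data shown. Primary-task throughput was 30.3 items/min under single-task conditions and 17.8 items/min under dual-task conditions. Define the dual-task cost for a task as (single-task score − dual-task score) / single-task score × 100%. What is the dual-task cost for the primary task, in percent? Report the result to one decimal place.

Cost = (30.3 − 17.8) / 30.3 × 100%
     = 12.5000 / 30.3 × 100% = 41.2541%.
≈ 41.3%.

41.3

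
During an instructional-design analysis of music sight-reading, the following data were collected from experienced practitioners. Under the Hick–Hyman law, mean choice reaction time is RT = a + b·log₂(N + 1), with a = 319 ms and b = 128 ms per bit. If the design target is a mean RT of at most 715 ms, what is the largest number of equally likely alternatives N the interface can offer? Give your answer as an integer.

7

Set 319 + 128·log₂(N + 1) ≤ 715.
log₂(N + 1) ≤ (715 − 319) / 128 = 3.0938.
N + 1 ≤ 2^3.0938 = 8.5374.
N ≤ 7.5374, so the largest integer N is 7.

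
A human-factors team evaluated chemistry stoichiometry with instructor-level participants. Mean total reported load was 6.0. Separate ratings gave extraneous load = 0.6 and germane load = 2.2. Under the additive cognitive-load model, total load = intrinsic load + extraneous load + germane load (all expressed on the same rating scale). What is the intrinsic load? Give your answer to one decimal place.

3.2

intrinsic load = total − extraneous − germane
             = 6.0 − 0.6 − 2.2 = 3.2.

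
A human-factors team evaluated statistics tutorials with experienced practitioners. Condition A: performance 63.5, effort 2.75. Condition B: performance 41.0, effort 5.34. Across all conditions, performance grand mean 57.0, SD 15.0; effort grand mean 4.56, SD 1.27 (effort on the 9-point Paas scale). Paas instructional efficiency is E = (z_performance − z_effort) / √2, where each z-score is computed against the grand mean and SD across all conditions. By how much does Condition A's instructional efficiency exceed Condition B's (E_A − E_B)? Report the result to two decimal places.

Condition A: z_P = (63.5 − 57.0)/15.0 = 0.4333; z_E = (2.75 − 4.56)/1.27 = -1.4252; E_A = (0.4333 − (-1.4252))/√2 = 1.3142.
Condition B: z_P = (41.0 − 57.0)/15.0 = -1.0667; z_E = (5.34 − 4.56)/1.27 = 0.6142; E_B = (-1.0667 − 0.6142)/√2 = -1.1886.
E_A − E_B = 1.3142 − (-1.1886) = 2.5028 ≈ 2.50.

2.50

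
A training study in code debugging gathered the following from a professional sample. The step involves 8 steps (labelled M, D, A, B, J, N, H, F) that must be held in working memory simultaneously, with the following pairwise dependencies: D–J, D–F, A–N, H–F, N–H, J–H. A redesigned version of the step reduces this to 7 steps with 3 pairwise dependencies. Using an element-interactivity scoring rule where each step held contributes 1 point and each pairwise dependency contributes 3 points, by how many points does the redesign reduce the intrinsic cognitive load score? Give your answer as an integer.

Original: 8 × 1 + 6 × 3 = 8 + 18 = 26.
Redesigned: 7 × 1 + 3 × 3 = 7 + 9 = 16.
Reduction = 26 − 16 = 10.

10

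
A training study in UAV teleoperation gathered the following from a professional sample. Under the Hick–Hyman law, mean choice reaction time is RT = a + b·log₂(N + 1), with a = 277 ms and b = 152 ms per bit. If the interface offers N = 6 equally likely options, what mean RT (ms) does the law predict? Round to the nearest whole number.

log₂(6 + 1) = log₂(7) = 2.8074.
RT = 277 + 152 × 2.8074 = 277 + 426.7248 = 703.7248 ms.
≈ 704 ms.

704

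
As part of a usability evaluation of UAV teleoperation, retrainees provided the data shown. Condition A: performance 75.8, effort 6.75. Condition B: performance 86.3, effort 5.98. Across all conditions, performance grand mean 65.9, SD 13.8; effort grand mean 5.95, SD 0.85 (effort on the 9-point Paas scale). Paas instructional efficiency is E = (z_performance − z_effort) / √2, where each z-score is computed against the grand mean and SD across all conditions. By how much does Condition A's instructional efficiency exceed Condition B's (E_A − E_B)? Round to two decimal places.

-1.18

Condition A: z_P = (75.8 − 65.9)/13.8 = 0.7174; z_E = (6.75 − 5.95)/0.85 = 0.9412; E_A = (0.7174 − 0.9412)/√2 = -0.1583.
Condition B: z_P = (86.3 − 65.9)/13.8 = 1.4783; z_E = (5.98 − 5.95)/0.85 = 0.0353; E_B = (1.4783 − 0.0353)/√2 = 1.0204.
E_A − E_B = -0.1583 − 1.0204 = -1.1787 ≈ -1.18.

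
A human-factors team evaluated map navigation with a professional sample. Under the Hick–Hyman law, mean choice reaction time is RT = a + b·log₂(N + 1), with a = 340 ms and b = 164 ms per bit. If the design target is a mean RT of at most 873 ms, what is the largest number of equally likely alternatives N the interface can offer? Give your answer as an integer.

8

Set 340 + 164·log₂(N + 1) ≤ 873.
log₂(N + 1) ≤ (873 − 340) / 164 = 3.2500.
N + 1 ≤ 2^3.2500 = 9.5137.
N ≤ 8.5137, so the largest integer N is 8.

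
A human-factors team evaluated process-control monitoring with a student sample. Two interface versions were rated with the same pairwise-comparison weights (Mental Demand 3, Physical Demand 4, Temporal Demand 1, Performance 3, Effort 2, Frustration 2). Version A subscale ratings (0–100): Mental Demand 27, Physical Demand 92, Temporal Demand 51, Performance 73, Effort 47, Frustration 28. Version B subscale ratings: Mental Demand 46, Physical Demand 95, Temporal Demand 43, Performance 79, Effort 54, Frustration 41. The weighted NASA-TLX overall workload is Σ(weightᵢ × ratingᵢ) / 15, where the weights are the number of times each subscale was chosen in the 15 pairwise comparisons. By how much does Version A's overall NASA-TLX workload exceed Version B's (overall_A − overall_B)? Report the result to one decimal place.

Version A weighted sum = 3·27 + 4·92 + 1·51 + 3·73 + 2·47 + 2·28 = 81 + 368 + 51 + 219 + 94 + 56 = 869; overall_A = 869/15 = 57.9333.
Version B weighted sum = 3·46 + 4·95 + 1·43 + 3·79 + 2·54 + 2·41 = 138 + 380 + 43 + 237 + 108 + 82 = 988; overall_B = 988/15 = 65.8667.
Difference = 57.9333 − 65.8667 = -7.9334 ≈ -7.9.

-7.9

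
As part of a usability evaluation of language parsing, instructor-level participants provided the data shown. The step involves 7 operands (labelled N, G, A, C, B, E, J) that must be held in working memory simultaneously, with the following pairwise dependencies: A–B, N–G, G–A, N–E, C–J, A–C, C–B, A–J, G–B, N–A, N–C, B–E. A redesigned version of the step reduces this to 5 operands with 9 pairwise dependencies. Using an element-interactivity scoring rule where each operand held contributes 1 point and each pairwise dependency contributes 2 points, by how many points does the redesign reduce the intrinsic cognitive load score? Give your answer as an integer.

8

Original: 7 × 1 + 12 × 2 = 7 + 24 = 31.
Redesigned: 5 × 1 + 9 × 2 = 5 + 18 = 23.
Reduction = 31 − 23 = 8.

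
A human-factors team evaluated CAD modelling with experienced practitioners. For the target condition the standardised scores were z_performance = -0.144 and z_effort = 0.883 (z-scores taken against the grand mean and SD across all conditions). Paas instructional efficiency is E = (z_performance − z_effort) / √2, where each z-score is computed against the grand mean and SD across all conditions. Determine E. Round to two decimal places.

z_P − z_E = -0.144 − 0.883 = -1.0270.
E = -1.0270 / √2 = -1.0270 / 1.41421 = -0.7262 ≈ -0.73.

-0.73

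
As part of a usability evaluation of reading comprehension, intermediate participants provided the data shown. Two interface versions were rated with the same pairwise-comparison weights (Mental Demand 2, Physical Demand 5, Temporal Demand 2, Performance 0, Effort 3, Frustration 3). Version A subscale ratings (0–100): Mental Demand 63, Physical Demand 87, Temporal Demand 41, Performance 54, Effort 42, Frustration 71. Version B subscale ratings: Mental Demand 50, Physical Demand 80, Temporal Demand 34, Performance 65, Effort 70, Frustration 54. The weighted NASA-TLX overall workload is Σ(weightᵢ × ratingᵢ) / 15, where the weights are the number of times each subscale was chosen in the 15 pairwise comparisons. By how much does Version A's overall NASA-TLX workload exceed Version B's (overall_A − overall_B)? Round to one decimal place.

2.8

Version A weighted sum = 2·63 + 5·87 + 2·41 + 0·54 + 3·42 + 3·71 = 126 + 435 + 82 + 0 + 126 + 213 = 982; overall_A = 982/15 = 65.4667.
Version B weighted sum = 2·50 + 5·80 + 2·34 + 0·65 + 3·70 + 3·54 = 100 + 400 + 68 + 0 + 210 + 162 = 940; overall_B = 940/15 = 62.6667.
Difference = 65.4667 − 62.6667 = 2.8000 ≈ 2.8.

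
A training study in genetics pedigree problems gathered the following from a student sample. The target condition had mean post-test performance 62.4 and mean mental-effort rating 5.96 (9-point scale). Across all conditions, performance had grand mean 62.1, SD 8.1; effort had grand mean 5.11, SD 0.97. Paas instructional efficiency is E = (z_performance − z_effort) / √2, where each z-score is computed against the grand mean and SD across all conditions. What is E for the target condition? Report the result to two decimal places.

-0.59

z_performance = (62.4 − 62.1) / 8.1 = 0.3000 / 8.1 = 0.0370.
z_effort = (5.96 − 5.11) / 0.97 = 0.8500 / 0.97 = 0.8763.
z_P − z_E = 0.0370 − 0.8763 = -0.8393.
E = -0.8393 / √2 = -0.8393 / 1.41421 = -0.5935 ≈ -0.59.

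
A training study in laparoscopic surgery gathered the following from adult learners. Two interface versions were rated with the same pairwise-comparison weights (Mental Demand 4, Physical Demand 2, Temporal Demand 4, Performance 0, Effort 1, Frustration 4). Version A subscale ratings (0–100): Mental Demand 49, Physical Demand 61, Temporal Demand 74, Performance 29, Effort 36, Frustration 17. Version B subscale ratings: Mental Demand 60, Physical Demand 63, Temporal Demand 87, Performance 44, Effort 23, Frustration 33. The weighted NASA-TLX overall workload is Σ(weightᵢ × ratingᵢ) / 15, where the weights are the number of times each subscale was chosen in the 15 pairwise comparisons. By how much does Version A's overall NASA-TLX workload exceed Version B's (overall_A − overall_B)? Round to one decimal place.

-10.1

Version A weighted sum = 4·49 + 2·61 + 4·74 + 0·29 + 1·36 + 4·17 = 196 + 122 + 296 + 0 + 36 + 68 = 718; overall_A = 718/15 = 47.8667.
Version B weighted sum = 4·60 + 2·63 + 4·87 + 0·44 + 1·23 + 4·33 = 240 + 126 + 348 + 0 + 23 + 132 = 869; overall_B = 869/15 = 57.9333.
Difference = 47.8667 − 57.9333 = -10.0666 ≈ -10.1.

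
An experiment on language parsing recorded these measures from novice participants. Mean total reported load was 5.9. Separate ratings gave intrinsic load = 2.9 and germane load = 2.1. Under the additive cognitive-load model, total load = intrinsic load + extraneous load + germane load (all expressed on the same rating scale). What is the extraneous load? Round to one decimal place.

extraneous load = total − intrinsic − germane
             = 5.9 − 2.9 − 2.1 = 0.9.

0.9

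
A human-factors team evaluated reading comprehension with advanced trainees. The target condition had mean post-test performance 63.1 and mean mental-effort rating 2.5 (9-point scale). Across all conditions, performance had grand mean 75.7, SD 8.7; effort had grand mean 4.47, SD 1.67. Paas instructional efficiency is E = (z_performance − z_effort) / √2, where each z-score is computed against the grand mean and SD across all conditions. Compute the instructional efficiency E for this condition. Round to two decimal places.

z_performance = (63.1 − 75.7) / 8.7 = -12.6000 / 8.7 = -1.4483.
z_effort = (2.5 − 4.47) / 1.67 = -1.9700 / 1.67 = -1.1796.
z_P − z_E = -1.4483 − (-1.1796) = -0.2687.
E = -0.2687 / √2 = -0.2687 / 1.41421 = -0.1900 ≈ -0.19.

-0.19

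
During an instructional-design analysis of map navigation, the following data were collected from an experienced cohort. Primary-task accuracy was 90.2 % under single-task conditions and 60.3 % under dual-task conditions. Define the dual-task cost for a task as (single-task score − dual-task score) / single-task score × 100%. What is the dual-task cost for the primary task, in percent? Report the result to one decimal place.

33.1

Cost = (90.2 − 60.3) / 90.2 × 100%
     = 29.9000 / 90.2 × 100% = 33.1486%.
≈ 33.1%.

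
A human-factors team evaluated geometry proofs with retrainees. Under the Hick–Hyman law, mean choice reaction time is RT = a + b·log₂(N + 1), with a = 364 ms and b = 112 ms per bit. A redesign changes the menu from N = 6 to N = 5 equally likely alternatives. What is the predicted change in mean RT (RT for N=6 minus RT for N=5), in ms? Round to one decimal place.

24.9

RT(6) = 364 + 112·log₂(7) = 364 + 112·2.8074 = 678.4288 ms.
RT(5) = 364 + 112·log₂(6) = 364 + 112·2.5850 = 653.5200 ms.
Difference = 678.4288 − 653.5200 = 24.9088 ≈ 24.9 ms.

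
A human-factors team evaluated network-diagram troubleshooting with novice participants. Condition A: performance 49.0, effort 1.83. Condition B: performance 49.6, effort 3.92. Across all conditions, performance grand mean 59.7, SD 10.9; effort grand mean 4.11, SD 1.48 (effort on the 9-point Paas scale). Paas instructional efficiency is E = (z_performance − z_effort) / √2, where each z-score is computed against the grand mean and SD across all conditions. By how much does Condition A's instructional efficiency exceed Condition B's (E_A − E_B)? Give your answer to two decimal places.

Condition A: z_P = (49.0 − 59.7)/10.9 = -0.9817; z_E = (1.83 − 4.11)/1.48 = -1.5405; E_A = (-0.9817 − (-1.5405))/√2 = 0.3951.
Condition B: z_P = (49.6 − 59.7)/10.9 = -0.9266; z_E = (3.92 − 4.11)/1.48 = -0.1284; E_B = (-0.9266 − (-0.1284))/√2 = -0.5644.
E_A − E_B = 0.3951 − (-0.5644) = 0.9595 ≈ 0.96.

0.96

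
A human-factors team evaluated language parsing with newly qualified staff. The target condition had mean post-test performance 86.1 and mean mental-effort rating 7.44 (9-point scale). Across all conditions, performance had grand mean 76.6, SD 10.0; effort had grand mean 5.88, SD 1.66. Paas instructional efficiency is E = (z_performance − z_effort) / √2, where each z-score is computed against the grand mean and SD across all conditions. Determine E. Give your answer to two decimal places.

0.01

z_performance = (86.1 − 76.6) / 10.0 = 9.5000 / 10.0 = 0.9500.
z_effort = (7.44 − 5.88) / 1.66 = 1.5600 / 1.66 = 0.9398.
z_P − z_E = 0.9500 − 0.9398 = 0.0102.
E = 0.0102 / √2 = 0.0102 / 1.41421 = 0.0072 ≈ 0.01.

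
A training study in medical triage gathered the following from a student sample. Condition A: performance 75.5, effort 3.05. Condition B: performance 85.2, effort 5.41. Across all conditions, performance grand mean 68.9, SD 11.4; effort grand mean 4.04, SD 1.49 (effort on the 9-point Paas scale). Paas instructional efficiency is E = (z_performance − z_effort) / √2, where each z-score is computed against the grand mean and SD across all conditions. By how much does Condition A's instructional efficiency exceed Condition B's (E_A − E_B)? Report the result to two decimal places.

Condition A: z_P = (75.5 − 68.9)/11.4 = 0.5789; z_E = (3.05 − 4.04)/1.49 = -0.6644; E_A = (0.5789 − (-0.6644))/√2 = 0.8791.
Condition B: z_P = (85.2 − 68.9)/11.4 = 1.4298; z_E = (5.41 − 4.04)/1.49 = 0.9195; E_B = (1.4298 − 0.9195)/√2 = 0.3608.
E_A − E_B = 0.8791 − 0.3608 = 0.5183 ≈ 0.52.

0.52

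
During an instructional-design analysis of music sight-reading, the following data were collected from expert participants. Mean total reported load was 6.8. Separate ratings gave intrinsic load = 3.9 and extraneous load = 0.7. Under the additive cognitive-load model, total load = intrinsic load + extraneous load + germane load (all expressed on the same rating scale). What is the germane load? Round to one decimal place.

2.2

germane load = total − intrinsic − extraneous
             = 6.8 − 3.9 − 0.7 = 2.2.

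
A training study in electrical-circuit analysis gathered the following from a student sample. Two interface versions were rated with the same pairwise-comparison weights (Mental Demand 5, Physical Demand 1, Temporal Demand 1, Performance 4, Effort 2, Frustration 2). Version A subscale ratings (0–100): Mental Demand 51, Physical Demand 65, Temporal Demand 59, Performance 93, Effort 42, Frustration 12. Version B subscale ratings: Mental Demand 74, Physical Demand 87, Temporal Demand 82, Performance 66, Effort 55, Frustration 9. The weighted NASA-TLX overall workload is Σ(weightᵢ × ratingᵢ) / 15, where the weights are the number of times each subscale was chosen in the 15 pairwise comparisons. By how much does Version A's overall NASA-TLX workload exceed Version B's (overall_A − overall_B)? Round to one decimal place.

Version A weighted sum = 5·51 + 1·65 + 1·59 + 4·93 + 2·42 + 2·12 = 255 + 65 + 59 + 372 + 84 + 24 = 859; overall_A = 859/15 = 57.2667.
Version B weighted sum = 5·74 + 1·87 + 1·82 + 4·66 + 2·55 + 2·9 = 370 + 87 + 82 + 264 + 110 + 18 = 931; overall_B = 931/15 = 62.0667.
Difference = 57.2667 − 62.0667 = -4.8000 ≈ -4.8.

-4.8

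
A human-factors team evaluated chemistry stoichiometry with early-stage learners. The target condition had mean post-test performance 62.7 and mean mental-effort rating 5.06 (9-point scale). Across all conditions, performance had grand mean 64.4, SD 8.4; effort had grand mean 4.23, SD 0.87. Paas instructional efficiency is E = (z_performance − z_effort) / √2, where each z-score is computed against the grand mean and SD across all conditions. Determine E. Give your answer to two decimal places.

-0.82

z_performance = (62.7 − 64.4) / 8.4 = -1.7000 / 8.4 = -0.2024.
z_effort = (5.06 − 4.23) / 0.87 = 0.8300 / 0.87 = 0.9540.
z_P − z_E = -0.2024 − 0.9540 = -1.1564.
E = -1.1564 / √2 = -1.1564 / 1.41421 = -0.8177 ≈ -0.82.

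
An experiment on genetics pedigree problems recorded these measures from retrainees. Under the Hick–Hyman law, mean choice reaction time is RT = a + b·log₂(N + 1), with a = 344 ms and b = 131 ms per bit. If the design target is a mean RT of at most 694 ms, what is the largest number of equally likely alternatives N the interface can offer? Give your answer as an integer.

Set 344 + 131·log₂(N + 1) ≤ 694.
log₂(N + 1) ≤ (694 − 344) / 131 = 2.6718.
N + 1 ≤ 2^2.6718 = 6.3722.
N ≤ 5.3722, so the largest integer N is 5.

5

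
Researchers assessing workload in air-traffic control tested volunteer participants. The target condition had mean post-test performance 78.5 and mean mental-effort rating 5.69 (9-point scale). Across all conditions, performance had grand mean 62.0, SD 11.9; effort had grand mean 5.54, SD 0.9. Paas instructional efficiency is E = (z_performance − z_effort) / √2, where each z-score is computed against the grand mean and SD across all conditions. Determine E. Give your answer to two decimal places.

z_performance = (78.5 − 62.0) / 11.9 = 16.5000 / 11.9 = 1.3866.
z_effort = (5.69 − 5.54) / 0.9 = 0.1500 / 0.9 = 0.1667.
z_P − z_E = 1.3866 − 0.1667 = 1.2199.
E = 1.2199 / √2 = 1.2199 / 1.41421 = 0.8626 ≈ 0.86.

0.86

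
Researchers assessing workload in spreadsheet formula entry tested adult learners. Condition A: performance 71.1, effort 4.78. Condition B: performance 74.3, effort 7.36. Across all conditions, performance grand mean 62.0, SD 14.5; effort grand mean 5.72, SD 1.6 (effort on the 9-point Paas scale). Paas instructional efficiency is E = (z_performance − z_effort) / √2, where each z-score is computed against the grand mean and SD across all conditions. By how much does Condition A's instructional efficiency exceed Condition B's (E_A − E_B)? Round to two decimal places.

Condition A: z_P = (71.1 − 62.0)/14.5 = 0.6276; z_E = (4.78 − 5.72)/1.6 = -0.5875; E_A = (0.6276 − (-0.5875))/√2 = 0.8592.
Condition B: z_P = (74.3 − 62.0)/14.5 = 0.8483; z_E = (7.36 − 5.72)/1.6 = 1.0250; E_B = (0.8483 − 1.0250)/√2 = -0.1249.
E_A − E_B = 0.8592 − (-0.1249) = 0.9841 ≈ 0.98.

0.98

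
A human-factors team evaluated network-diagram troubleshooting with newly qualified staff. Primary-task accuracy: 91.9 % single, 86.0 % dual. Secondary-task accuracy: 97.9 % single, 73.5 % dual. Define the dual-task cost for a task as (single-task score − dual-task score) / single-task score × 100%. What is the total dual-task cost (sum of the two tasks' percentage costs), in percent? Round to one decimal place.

31.3

Primary cost = (91.9 − 86.0) / 91.9 × 100% = 6.4200%.
Secondary cost = (97.9 − 73.5) / 97.9 × 100% = 24.9234%.
Total = 6.4200% + 24.9234% = 31.3434% ≈ 31.3%.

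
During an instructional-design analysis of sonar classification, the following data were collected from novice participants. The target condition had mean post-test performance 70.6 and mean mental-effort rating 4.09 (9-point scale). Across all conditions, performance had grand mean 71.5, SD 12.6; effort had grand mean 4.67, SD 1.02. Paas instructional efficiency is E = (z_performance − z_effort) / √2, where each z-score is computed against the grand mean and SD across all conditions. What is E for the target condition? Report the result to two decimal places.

z_performance = (70.6 − 71.5) / 12.6 = -0.9000 / 12.6 = -0.0714.
z_effort = (4.09 − 4.67) / 1.02 = -0.5800 / 1.02 = -0.5686.
z_P − z_E = -0.0714 − (-0.5686) = 0.4972.
E = 0.4972 / √2 = 0.4972 / 1.41421 = 0.3516 ≈ 0.35.

0.35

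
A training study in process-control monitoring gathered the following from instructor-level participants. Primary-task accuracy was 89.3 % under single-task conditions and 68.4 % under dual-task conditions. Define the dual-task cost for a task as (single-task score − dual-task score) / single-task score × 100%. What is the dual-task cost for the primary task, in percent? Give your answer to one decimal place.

Cost = (89.3 − 68.4) / 89.3 × 100%
     = 20.9000 / 89.3 × 100% = 23.4043%.
≈ 23.4%.

23.4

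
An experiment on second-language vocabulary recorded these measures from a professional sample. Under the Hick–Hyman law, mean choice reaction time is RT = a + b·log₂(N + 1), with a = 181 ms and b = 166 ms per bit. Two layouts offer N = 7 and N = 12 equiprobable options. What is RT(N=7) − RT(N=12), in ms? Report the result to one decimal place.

-116.3

RT(7) = 181 + 166·log₂(8) = 181 + 166·3.0000 = 679.0000 ms.
RT(12) = 181 + 166·log₂(13) = 181 + 166·3.7004 = 795.2664 ms.
Difference = 679.0000 − 795.2664 = -116.2664 ≈ -116.3 ms.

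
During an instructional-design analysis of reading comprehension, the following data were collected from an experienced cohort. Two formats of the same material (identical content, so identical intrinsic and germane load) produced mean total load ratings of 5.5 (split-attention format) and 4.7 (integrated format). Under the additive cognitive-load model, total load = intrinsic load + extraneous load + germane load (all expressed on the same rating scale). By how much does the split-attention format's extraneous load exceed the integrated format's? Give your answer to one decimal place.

Intrinsic and germane load are equal across formats, so the difference in total load equals the difference in extraneous load.
Extraneous-load difference = 5.5 − 4.7 = 0.8.

0.8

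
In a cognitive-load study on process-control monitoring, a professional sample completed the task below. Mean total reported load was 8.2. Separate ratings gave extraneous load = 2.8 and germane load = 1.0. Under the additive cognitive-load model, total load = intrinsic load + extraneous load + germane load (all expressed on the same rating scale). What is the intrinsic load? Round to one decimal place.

4.4

intrinsic load = total − extraneous − germane
             = 8.2 − 2.8 − 1.0 = 4.4.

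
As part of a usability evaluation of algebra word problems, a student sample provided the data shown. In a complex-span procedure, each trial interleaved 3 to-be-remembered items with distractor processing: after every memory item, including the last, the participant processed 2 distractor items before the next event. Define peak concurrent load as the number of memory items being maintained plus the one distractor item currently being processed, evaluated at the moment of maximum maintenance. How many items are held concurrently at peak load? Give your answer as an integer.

Maintenance is greatest during the distractor(s) after memory item 3: all 3 memory items are being held.
One distractor item is concurrently being processed.
Peak concurrent load = 3 + 1 = 4 items.

4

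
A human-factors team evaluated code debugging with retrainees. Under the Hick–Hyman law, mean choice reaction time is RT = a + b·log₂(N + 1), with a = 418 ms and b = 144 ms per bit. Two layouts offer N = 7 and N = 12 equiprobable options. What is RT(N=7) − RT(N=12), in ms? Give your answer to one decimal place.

RT(7) = 418 + 144·log₂(8) = 418 + 144·3.0000 = 850.0000 ms.
RT(12) = 418 + 144·log₂(13) = 418 + 144·3.7004 = 950.8576 ms.
Difference = 850.0000 − 950.8576 = -100.8576 ≈ -100.9 ms.

-100.9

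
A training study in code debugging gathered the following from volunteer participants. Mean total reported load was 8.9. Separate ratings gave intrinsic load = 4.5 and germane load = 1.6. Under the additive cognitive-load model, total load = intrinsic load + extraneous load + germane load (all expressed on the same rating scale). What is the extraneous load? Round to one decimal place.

extraneous load = total − intrinsic − germane
             = 8.9 − 4.5 − 1.6 = 2.8.

2.8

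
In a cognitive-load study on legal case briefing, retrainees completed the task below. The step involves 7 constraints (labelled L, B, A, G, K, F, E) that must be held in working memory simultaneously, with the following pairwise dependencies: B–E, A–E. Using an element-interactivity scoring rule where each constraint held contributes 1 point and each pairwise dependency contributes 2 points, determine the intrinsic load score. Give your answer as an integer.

11

Count of constraints held simultaneously: 7.
Count of pairwise dependencies listed: 2.
Element contribution: 7 × 1 = 7.
Interaction contribution: 2 × 2 = 4.
Intrinsic load = 7 + 4 = 11.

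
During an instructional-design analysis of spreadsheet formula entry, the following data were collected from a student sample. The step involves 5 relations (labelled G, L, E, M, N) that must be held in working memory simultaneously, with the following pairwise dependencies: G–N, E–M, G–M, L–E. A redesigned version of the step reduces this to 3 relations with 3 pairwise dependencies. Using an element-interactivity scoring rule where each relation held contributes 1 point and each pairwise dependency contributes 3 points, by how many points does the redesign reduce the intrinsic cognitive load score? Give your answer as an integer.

5

Original: 5 × 1 + 4 × 3 = 5 + 12 = 17.
Redesigned: 3 × 1 + 3 × 3 = 3 + 9 = 12.
Reduction = 17 − 12 = 5.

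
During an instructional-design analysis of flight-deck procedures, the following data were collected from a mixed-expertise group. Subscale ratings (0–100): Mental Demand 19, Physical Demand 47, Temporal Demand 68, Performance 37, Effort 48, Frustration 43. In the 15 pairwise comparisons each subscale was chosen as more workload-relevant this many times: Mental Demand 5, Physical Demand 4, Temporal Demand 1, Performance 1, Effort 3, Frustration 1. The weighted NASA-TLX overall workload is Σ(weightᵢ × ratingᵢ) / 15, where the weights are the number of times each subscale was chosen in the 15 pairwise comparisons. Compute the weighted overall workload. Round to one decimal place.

The tallies are the weights (they sum to 15).
Weighted sum = 5·19 + 4·47 + 1·68 + 1·37 + 3·48 + 1·43
            = 95 + 188 + 68 + 37 + 144 + 43 = 575.
Overall workload = 575 / 15 = 38.3333 ≈ 38.3.

38.3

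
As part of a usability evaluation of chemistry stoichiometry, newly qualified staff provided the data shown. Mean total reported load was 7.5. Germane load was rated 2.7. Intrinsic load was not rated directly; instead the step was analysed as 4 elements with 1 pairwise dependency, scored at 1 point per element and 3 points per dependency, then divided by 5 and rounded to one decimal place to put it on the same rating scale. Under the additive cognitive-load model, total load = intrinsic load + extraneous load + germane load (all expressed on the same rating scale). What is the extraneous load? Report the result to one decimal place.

Intrinsic (element-interactivity): (4 × 1 + 1 × 3) / 5 = 7 / 5 = 1.4000 → 1.4.
extraneous load = total − intrinsic − germane
             = 7.5 − 1.4 − 2.7 = 3.4.

3.4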